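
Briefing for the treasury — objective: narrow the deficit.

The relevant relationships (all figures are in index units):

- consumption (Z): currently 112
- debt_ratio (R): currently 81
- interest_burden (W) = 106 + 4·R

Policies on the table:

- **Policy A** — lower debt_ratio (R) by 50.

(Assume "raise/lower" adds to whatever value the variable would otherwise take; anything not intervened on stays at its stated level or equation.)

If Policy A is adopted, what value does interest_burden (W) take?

230

Policy A (R − 50):
  R = 81 − 50 = 31
  W = 106 + 4·31 = 230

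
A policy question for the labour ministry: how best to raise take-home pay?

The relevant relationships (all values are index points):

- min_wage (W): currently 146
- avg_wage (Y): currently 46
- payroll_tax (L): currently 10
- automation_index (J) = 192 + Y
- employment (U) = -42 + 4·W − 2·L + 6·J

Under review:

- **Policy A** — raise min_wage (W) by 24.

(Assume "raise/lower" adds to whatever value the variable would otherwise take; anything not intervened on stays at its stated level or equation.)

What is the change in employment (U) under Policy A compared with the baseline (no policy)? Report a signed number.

Baseline:
  W = 146
  Y = 46
  L = 10
  J = 192 + 46 = 238
  U = -42 + 4·146 − 2·10 + 6·238 = 1950
Policy A (W + 24):
  W = 146 + 24 = 170
  Y = 46
  L = 10
  J = 192 + 46 = 238
  U = -42 + 4·170 − 2·10 + 6·238 = 2046
Change in U: 2046 − 1950 = 96

96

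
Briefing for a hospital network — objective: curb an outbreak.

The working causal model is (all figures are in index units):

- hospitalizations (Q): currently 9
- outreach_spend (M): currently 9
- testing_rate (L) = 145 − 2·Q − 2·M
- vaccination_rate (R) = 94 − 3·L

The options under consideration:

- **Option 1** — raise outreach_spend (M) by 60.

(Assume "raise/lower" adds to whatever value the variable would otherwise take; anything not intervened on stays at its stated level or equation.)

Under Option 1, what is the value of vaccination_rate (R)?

Option 1 (M + 60):
  Q = 9
  M = 9 + 60 = 69
  L = 145 − 2·9 − 2·69 = -11
  R = 94 − 3·(-11) = 127

127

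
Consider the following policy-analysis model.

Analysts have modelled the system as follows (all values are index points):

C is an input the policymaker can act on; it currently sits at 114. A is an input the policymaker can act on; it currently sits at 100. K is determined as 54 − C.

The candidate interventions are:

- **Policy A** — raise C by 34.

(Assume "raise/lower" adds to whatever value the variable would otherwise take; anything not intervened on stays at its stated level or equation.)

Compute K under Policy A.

Policy A (C + 34):
  C = 114 + 34 = 148
  K = 54 − 148 = -94

-94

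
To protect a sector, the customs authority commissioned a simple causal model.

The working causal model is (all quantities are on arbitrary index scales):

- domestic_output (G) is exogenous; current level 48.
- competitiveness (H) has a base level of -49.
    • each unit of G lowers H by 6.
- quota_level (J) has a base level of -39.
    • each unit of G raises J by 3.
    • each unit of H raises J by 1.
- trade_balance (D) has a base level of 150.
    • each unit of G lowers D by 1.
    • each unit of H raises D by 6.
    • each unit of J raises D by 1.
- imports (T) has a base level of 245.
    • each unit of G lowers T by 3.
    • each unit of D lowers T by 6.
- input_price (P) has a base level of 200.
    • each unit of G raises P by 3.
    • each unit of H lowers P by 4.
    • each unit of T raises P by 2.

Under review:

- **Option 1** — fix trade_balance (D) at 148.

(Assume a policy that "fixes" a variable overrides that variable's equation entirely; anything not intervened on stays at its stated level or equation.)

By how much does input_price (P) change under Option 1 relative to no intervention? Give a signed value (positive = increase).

-27600

Baseline:
  G = 48
  H = -49 − 6·48 = -337
  J = -39 + 3·48 + (-337) = -232
  D = 150 − 48 + 6·(-337) + (-232) = -2152
  T = 245 − 3·48 − 6·(-2152) = 13013
  P = 200 + 3·48 − 4·(-337) + 2·13013 = 27718
Option 1 (D := 148):
  G = 48
  H = -49 − 6·48 = -337
  J = -39 + 3·48 + (-337) = -232
  D = 148
  T = 245 − 3·48 − 6·148 = -787
  P = 200 + 3·48 − 4·(-337) + 2·(-787) = 118
Change in P: 118 − 27718 = -27600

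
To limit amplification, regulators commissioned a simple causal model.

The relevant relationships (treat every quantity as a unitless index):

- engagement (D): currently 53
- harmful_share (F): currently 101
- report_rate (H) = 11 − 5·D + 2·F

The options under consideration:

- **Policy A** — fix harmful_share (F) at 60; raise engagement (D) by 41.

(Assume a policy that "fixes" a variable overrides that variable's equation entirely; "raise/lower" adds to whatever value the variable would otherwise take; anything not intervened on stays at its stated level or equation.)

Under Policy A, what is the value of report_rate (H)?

-339

Policy A (F := 60, D + 41):
  D = 53 + 41 = 94
  F = 60
  H = 11 − 5·94 + 2·60 = -339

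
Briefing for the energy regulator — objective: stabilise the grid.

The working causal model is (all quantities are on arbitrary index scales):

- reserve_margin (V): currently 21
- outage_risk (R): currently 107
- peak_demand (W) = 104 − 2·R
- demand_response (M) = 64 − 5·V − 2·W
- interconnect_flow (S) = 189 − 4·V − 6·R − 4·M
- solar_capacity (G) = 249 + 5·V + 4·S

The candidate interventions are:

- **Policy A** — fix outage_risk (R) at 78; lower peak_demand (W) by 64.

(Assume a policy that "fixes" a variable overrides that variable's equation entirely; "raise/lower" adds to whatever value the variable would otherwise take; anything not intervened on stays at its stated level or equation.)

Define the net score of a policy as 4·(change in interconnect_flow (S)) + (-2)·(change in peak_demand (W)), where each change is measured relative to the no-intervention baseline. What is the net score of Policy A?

Baseline:
  V = 21
  R = 107
  W = 104 − 2·107 = -110
  M = 64 − 5·21 − 2·(-110) = 179
  S = 189 − 4·21 − 6·107 − 4·179 = -1253
Policy A (R := 78, W − 64):
  V = 21
  R = 78
  W = 104 − 2·78 (−64 from intervention) = -116
  M = 64 − 5·21 − 2·(-116) = 191
  S = 189 − 4·21 − 6·78 − 4·191 = -1127
ΔS = -1127 − (-1253) = 126; ΔW = -116 − (-110) = -6
Score = 4·126 + (-2)·(-6) = 516

516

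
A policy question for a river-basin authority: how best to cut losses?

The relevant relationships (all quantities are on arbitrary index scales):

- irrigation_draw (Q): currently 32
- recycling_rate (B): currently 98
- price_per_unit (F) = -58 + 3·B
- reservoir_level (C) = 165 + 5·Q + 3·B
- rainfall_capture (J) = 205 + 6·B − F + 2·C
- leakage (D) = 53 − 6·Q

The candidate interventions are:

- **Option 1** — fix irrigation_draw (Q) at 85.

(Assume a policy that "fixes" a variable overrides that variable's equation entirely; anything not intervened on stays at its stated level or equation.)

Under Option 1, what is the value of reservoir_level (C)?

Option 1 (Q := 85):
  Q = 85
  B = 98
  C = 165 + 5·85 + 3·98 = 884

884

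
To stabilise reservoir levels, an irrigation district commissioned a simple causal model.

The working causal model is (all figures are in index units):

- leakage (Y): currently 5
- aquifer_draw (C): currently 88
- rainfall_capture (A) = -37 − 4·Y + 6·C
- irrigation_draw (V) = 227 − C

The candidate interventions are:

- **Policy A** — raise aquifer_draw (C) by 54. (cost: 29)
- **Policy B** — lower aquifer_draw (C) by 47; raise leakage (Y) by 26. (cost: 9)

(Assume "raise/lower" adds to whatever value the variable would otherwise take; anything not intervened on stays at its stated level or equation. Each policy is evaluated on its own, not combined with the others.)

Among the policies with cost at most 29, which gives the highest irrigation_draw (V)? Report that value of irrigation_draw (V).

Policy A (C + 54):
  C = 88 + 54 = 142
  V = 227 − 142 = 85
Policy B (C − 47, Y + 26):
  C = 88 − 47 = 41
  V = 227 − 41 = 186
Comparing — Policy A: V=85, Policy B: V=186. Highest is 186 (Policy B).

186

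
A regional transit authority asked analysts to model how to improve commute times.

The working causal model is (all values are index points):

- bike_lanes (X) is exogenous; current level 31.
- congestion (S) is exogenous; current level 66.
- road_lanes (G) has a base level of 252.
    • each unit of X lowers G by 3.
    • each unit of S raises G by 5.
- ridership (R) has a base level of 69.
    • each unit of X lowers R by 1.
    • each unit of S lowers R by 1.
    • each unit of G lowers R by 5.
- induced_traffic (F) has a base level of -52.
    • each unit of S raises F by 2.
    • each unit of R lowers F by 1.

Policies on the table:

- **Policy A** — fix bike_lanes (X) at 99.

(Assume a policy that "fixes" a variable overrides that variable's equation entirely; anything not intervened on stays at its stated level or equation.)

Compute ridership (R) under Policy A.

Policy A (X := 99):
  X = 99
  S = 66
  G = 252 − 3·99 + 5·66 = 285
  R = 69 − 99 − 66 − 5·285 = -1521

-1521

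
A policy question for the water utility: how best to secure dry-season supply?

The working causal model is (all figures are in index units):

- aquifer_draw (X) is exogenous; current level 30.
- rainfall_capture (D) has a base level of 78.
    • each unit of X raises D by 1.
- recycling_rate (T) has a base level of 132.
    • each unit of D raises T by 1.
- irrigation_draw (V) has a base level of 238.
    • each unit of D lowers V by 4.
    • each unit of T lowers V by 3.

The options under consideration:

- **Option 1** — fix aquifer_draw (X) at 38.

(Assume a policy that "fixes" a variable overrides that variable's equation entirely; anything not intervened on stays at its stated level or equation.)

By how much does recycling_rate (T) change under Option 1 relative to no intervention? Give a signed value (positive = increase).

Baseline:
  X = 30
  D = 78 + 30 = 108
  T = 132 + 108 = 240
Option 1 (X := 38):
  X = 38
  D = 78 + 38 = 116
  T = 132 + 116 = 248
Change in T: 248 − 240 = 8

8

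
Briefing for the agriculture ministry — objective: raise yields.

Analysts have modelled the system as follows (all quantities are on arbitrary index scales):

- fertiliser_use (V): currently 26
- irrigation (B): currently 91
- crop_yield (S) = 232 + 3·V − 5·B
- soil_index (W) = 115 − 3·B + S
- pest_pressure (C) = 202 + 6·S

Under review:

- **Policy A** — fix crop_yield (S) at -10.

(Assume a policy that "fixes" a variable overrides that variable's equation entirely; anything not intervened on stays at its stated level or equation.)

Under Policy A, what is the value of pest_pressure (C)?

Policy A (S := -10):
  V = 26
  B = 91
  S = -10
  C = 202 + 6·(-10) = 142

142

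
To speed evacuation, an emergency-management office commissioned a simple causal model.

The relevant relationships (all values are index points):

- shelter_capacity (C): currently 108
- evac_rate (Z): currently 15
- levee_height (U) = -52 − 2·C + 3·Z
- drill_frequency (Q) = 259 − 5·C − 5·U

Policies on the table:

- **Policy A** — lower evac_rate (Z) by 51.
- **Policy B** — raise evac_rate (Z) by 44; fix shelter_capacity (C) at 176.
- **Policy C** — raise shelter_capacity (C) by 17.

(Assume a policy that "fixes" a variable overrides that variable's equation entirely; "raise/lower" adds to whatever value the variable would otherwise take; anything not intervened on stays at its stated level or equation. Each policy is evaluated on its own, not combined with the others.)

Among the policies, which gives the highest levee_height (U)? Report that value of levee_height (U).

-227

Policy A (Z − 51):
  C = 108
  Z = 15 − 51 = -36
  U = -52 − 2·108 + 3·(-36) = -376
Policy B (Z + 44, C := 176):
  C = 176
  Z = 15 + 44 = 59
  U = -52 − 2·176 + 3·59 = -227
Policy C (C + 17):
  C = 108 + 17 = 125
  Z = 15
  U = -52 − 2·125 + 3·15 = -257
Comparing — Policy A: U=-376, Policy B: U=-227, Policy C: U=-257. Highest is -227 (Policy B).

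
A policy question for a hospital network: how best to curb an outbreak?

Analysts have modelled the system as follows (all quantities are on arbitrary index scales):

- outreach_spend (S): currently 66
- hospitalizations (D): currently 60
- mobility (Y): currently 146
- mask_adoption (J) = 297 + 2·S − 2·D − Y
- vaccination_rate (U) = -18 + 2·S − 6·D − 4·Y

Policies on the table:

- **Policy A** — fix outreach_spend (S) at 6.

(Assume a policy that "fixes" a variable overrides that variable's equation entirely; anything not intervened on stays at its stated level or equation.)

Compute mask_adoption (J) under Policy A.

43

Policy A (S := 6):
  S = 6
  D = 60
  Y = 146
  J = 297 + 2·6 − 2·60 − 146 = 43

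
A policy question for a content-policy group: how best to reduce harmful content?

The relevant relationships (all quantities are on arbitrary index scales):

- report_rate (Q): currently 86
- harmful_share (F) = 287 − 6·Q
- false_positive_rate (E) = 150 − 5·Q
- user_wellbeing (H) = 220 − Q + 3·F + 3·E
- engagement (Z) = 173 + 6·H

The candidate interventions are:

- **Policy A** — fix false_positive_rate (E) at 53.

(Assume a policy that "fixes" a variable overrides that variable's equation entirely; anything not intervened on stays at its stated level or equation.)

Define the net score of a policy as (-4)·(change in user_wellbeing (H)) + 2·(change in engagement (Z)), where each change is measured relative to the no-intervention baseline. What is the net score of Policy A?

7992

Baseline:
  Q = 86
  F = 287 − 6·86 = -229
  E = 150 − 5·86 = -280
  H = 220 − 86 + 3·(-229) + 3·(-280) = -1393
  Z = 173 + 6·(-1393) = -8185
Policy A (E := 53):
  Q = 86
  F = 287 − 6·86 = -229
  E = 53
  H = 220 − 86 + 3·(-229) + 3·53 = -394
  Z = 173 + 6·(-394) = -2191
ΔH = -394 − (-1393) = 999; ΔZ = -2191 − (-8185) = 5994
Score = (-4)·999 + 2·5994 = 7992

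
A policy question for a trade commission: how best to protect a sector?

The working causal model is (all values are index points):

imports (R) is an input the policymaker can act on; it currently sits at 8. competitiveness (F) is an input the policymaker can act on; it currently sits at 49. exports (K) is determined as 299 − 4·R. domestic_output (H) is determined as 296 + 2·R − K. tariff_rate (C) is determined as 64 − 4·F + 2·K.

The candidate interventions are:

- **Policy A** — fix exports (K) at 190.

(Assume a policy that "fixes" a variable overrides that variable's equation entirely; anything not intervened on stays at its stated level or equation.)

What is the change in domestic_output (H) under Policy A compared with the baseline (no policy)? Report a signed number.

Baseline:
  R = 8
  K = 299 − 4·8 = 267
  H = 296 + 2·8 − 267 = 45
Policy A (K := 190):
  R = 8
  K = 190
  H = 296 + 2·8 − 190 = 122
Change in H: 122 − 45 = 77

77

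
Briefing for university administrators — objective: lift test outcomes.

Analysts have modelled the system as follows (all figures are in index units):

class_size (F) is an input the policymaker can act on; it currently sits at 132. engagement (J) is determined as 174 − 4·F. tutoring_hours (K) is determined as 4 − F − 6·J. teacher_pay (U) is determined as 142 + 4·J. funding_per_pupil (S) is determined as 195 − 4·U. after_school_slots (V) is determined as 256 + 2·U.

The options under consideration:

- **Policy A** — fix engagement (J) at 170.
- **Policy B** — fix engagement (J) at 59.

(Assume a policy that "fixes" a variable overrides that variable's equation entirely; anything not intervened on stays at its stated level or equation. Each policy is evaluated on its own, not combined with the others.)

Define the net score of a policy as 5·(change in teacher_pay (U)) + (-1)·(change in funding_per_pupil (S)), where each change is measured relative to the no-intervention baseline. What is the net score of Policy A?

18864

Baseline:
  F = 132
  J = 174 − 4·132 = -354
  U = 142 + 4·(-354) = -1274
  S = 195 − 4·(-1274) = 5291
Policy A (J := 170):
  F = 132
  J = 170
  U = 142 + 4·170 = 822
  S = 195 − 4·822 = -3093
ΔU = 822 − (-1274) = 2096; ΔS = -3093 − 5291 = -8384
Score = 5·2096 + (-1)·(-8384) = 18864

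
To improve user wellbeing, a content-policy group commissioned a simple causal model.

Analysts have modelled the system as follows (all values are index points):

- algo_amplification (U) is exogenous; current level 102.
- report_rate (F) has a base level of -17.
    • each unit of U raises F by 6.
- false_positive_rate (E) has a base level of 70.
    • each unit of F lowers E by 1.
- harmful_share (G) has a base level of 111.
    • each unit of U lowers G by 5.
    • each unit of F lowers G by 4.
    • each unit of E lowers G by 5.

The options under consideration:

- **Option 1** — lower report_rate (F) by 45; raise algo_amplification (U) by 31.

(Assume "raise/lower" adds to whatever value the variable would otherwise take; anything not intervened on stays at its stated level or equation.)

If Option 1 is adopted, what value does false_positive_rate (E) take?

Option 1 (F − 45, U + 31):
  U = 102 + 31 = 133
  F = -17 + 6·133 (−45 from intervention) = 736
  E = 70 − 736 = -666

-666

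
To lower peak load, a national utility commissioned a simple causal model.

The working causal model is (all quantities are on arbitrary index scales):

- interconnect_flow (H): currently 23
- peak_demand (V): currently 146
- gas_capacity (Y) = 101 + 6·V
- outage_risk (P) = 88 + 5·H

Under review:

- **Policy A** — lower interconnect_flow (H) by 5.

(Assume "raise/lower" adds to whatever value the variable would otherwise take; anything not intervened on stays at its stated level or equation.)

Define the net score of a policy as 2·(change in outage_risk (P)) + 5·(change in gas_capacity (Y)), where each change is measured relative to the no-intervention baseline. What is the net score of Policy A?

Baseline:
  H = 23
  V = 146
  Y = 101 + 6·146 = 977
  P = 88 + 5·23 = 203
Policy A (H − 5):
  H = 23 − 5 = 18
  V = 146
  Y = 101 + 6·146 = 977
  P = 88 + 5·18 = 178
ΔP = 178 − 203 = -25; ΔY = 977 − 977 = 0
Score = 2·(-25) + 5·0 = -50

-50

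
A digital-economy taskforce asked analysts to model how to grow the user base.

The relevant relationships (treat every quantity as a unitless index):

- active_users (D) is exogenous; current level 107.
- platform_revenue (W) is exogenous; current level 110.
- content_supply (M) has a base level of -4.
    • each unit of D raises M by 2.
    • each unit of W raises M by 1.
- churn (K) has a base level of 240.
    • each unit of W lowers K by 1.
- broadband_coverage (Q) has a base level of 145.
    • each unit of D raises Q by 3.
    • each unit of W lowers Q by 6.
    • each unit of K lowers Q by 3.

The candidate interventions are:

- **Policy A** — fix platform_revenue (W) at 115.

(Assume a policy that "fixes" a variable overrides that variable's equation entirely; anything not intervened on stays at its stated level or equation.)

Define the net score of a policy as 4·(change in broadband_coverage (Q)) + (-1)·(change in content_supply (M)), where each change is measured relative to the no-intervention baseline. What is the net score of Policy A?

Baseline:
  D = 107
  W = 110
  M = -4 + 2·107 + 110 = 320
  K = 240 − 110 = 130
  Q = 145 + 3·107 − 6·110 − 3·130 = -584
Policy A (W := 115):
  D = 107
  W = 115
  M = -4 + 2·107 + 115 = 325
  K = 240 − 115 = 125
  Q = 145 + 3·107 − 6·115 − 3·125 = -599
ΔQ = -599 − (-584) = -15; ΔM = 325 − 320 = 5
Score = 4·(-15) + (-1)·5 = -65

-65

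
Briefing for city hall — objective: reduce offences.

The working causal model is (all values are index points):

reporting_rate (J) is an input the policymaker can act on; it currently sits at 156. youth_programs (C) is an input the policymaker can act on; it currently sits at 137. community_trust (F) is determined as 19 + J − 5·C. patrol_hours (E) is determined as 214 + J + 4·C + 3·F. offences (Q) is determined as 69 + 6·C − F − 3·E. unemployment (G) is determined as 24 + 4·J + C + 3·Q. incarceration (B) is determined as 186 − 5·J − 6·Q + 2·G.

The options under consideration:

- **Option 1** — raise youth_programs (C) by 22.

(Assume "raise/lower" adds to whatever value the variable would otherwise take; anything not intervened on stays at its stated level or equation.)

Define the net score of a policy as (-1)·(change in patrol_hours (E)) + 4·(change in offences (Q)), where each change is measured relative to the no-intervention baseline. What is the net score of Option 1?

4114

Baseline:
  J = 156
  C = 137
  F = 19 + 156 − 5·137 = -510
  E = 214 + 156 + 4·137 + 3·(-510) = -612
  Q = 69 + 6·137 − (-510) − 3·(-612) = 3237
Option 1 (C + 22):
  J = 156
  C = 137 + 22 = 159
  F = 19 + 156 − 5·159 = -620
  E = 214 + 156 + 4·159 + 3·(-620) = -854
  Q = 69 + 6·159 − (-620) − 3·(-854) = 4205
ΔE = -854 − (-612) = -242; ΔQ = 4205 − 3237 = 968
Score = (-1)·(-242) + 4·968 = 4114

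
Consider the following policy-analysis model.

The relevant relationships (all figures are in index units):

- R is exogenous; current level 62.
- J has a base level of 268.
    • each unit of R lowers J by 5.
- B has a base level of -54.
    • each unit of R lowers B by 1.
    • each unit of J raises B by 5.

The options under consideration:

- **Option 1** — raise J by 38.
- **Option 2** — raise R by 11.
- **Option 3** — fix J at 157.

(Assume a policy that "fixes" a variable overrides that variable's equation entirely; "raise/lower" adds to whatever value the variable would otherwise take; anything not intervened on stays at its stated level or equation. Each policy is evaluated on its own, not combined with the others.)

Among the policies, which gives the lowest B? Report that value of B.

-612

Option 1 (J + 38):
  R = 62
  J = 268 − 5·62 (+38 from intervention) = -4
  B = -54 − 62 + 5·(-4) = -136
Option 2 (R + 11):
  R = 62 + 11 = 73
  J = 268 − 5·73 = -97
  B = -54 − 73 + 5·(-97) = -612
Option 3 (J := 157):
  R = 62
  J = 157
  B = -54 − 62 + 5·157 = 669
Comparing — Option 1: B=-136, Option 2: B=-612, Option 3: B=669. Lowest is -612 (Option 2).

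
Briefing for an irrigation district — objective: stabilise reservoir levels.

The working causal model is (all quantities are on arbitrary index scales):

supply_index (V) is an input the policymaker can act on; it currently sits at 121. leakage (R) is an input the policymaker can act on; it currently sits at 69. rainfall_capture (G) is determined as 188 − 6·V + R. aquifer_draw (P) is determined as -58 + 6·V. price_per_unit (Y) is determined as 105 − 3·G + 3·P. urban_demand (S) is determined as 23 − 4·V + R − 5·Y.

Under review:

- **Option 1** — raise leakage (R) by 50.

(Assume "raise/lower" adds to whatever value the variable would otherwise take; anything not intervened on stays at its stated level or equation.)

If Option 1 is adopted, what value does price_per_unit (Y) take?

Option 1 (R + 50):
  V = 121
  R = 69 + 50 = 119
  G = 188 − 6·121 + 119 = -419
  P = -58 + 6·121 = 668
  Y = 105 − 3·(-419) + 3·668 = 3366

3366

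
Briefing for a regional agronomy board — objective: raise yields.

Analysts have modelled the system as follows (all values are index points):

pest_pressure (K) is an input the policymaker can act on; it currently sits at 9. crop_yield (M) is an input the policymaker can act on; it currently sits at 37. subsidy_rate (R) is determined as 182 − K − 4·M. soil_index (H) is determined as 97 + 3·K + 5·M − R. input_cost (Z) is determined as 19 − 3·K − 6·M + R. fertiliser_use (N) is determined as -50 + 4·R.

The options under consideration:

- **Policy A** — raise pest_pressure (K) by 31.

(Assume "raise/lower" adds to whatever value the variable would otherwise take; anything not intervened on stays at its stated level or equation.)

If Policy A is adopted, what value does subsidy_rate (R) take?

Policy A (K + 31):
  K = 9 + 31 = 40
  M = 37
  R = 182 − 40 − 4·37 = -6

-6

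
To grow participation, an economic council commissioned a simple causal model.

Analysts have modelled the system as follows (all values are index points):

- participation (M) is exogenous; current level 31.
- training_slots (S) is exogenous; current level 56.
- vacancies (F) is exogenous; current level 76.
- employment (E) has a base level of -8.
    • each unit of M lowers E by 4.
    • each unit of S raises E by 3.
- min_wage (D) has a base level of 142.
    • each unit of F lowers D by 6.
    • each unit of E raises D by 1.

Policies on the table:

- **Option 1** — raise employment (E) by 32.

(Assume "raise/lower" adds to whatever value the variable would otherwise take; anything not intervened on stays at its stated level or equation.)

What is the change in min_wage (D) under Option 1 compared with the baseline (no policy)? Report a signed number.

Baseline:
  M = 31
  S = 56
  F = 76
  E = -8 − 4·31 + 3·56 = 36
  D = 142 − 6·76 + 36 = -278
Option 1 (E + 32):
  M = 31
  S = 56
  F = 76
  E = -8 − 4·31 + 3·56 (+32 from intervention) = 68
  D = 142 − 6·76 + 68 = -246
Change in D: -246 − (-278) = 32

32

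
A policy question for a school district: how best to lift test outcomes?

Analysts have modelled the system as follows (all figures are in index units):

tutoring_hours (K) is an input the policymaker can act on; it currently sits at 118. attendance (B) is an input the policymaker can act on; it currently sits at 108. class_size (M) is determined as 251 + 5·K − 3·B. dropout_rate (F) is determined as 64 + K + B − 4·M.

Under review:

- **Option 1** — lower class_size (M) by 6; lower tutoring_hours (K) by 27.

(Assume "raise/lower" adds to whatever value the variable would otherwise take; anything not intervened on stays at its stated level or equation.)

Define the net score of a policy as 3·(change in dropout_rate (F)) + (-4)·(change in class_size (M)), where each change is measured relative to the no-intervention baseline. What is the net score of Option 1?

2175

Baseline:
  K = 118
  B = 108
  M = 251 + 5·118 − 3·108 = 517
  F = 64 + 118 + 108 − 4·517 = -1778
Option 1 (M − 6, K − 27):
  K = 118 − 27 = 91
  B = 108
  M = 251 + 5·91 − 3·108 (−6 from intervention) = 376
  F = 64 + 91 + 108 − 4·376 = -1241
ΔF = -1241 − (-1778) = 537; ΔM = 376 − 517 = -141
Score = 3·537 + (-4)·(-141) = 2175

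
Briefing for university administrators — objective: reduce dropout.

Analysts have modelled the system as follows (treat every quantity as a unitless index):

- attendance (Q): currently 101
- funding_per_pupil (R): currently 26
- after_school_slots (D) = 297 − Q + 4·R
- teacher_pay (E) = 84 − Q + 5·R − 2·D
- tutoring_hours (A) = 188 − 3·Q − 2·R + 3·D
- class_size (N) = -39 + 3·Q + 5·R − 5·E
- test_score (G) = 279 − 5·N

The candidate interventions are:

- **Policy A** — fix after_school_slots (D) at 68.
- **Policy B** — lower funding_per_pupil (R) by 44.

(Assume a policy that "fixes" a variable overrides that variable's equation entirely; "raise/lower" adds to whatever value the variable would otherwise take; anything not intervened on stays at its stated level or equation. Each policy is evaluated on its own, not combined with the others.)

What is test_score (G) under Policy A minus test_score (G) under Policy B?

Policy A (D := 68):
  Q = 101
  R = 26
  D = 68
  E = 84 − 101 + 5·26 − 2·68 = -23
  N = -39 + 3·101 + 5·26 − 5·(-23) = 509
  G = 279 − 5·509 = -2266
Policy B (R − 44):
  Q = 101
  R = 26 − 44 = -18
  D = 297 − 101 + 4·(-18) = 124
  E = 84 − 101 + 5·(-18) − 2·124 = -355
  N = -39 + 3·101 + 5·(-18) − 5·(-355) = 1949
  G = 279 − 5·1949 = -9466
G: -2266 − (-9466) = 7200

7200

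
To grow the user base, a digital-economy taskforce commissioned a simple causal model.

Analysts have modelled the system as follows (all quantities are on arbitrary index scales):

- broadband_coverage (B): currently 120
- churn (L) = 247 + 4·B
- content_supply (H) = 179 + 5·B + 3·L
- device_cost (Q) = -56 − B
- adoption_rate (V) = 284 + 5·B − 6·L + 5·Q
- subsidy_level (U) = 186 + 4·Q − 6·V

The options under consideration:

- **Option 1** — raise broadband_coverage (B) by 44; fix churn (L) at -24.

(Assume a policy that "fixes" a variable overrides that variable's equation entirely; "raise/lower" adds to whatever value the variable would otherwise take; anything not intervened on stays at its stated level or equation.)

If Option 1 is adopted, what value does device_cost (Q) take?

-220

Option 1 (B + 44, L := -24):
  B = 120 + 44 = 164
  Q = -56 − 164 = -220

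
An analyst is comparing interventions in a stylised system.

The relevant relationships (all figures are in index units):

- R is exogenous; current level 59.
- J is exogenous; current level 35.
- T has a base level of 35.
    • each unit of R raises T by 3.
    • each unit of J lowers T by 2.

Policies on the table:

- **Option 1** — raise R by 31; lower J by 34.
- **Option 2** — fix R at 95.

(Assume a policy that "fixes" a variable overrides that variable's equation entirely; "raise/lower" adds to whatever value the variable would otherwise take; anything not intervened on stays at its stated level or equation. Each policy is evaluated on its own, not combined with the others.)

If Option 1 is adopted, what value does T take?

Option 1 (R + 31, J − 34):
  R = 59 + 31 = 90
  J = 35 − 34 = 1
  T = 35 + 3·90 − 2·1 = 303

303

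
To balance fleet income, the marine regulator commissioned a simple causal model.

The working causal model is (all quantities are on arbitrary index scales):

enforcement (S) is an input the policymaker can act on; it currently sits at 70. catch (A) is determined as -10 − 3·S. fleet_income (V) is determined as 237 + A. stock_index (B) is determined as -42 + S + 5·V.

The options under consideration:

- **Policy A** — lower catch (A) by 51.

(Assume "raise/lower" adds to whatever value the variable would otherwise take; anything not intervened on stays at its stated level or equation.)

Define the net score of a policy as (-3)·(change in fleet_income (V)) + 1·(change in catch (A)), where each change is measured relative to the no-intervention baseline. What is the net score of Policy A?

102

Baseline:
  S = 70
  A = -10 − 3·70 = -220
  V = 237 + (-220) = 17
Policy A (A − 51):
  S = 70
  A = -10 − 3·70 (−51 from intervention) = -271
  V = 237 + (-271) = -34
ΔV = -34 − 17 = -51; ΔA = -271 − (-220) = -51
Score = (-3)·(-51) + 1·(-51) = 102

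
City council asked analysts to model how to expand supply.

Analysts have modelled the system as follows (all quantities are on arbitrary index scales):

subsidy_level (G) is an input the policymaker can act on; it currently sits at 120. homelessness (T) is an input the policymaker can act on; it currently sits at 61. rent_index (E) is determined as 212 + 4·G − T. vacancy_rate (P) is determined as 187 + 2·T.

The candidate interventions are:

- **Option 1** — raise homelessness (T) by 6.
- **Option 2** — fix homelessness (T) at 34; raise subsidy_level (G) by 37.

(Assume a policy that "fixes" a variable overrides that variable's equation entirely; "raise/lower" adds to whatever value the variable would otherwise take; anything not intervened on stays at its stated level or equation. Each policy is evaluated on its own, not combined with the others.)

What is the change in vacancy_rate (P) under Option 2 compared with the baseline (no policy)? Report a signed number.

Baseline:
  T = 61
  P = 187 + 2·61 = 309
Option 2 (T := 34, G + 37):
  T = 34
  P = 187 + 2·34 = 255
Change in P: 255 − 309 = -54

-54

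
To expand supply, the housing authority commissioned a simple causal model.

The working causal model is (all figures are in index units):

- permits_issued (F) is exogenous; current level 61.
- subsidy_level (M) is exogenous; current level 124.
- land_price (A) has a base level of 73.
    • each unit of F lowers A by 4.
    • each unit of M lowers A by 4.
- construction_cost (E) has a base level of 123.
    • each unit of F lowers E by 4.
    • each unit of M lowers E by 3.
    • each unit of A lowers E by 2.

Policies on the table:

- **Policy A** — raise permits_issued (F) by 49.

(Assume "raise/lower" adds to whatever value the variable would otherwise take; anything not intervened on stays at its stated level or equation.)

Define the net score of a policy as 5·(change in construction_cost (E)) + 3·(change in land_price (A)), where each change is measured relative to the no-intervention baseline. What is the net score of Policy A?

392

Baseline:
  F = 61
  M = 124
  A = 73 − 4·61 − 4·124 = -667
  E = 123 − 4·61 − 3·124 − 2·(-667) = 841
Policy A (F + 49):
  F = 61 + 49 = 110
  M = 124
  A = 73 − 4·110 − 4·124 = -863
  E = 123 − 4·110 − 3·124 − 2·(-863) = 1037
ΔE = 1037 − 841 = 196; ΔA = -863 − (-667) = -196
Score = 5·196 + 3·(-196) = 392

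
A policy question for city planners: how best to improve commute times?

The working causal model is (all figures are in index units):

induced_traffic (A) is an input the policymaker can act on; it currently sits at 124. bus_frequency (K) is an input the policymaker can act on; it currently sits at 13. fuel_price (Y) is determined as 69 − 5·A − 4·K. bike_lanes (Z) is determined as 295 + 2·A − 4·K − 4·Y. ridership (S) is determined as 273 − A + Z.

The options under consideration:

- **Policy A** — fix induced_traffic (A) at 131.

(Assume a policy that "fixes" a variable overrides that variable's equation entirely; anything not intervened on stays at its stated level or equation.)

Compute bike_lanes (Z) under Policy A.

3057

Policy A (A := 131):
  A = 131
  K = 13
  Y = 69 − 5·131 − 4·13 = -638
  Z = 295 + 2·131 − 4·13 − 4·(-638) = 3057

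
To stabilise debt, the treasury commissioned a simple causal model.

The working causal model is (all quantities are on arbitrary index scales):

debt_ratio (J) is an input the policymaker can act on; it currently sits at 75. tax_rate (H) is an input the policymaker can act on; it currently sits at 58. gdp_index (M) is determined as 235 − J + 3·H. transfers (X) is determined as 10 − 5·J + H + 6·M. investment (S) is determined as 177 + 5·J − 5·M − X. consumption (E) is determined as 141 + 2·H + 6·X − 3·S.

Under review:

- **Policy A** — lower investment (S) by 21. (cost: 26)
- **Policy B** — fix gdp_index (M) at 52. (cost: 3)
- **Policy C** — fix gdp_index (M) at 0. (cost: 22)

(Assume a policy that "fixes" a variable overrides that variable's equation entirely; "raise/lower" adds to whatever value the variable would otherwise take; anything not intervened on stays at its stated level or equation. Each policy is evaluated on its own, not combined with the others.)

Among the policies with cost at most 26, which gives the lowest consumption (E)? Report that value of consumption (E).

-4162

Policy A (S − 21):
  J = 75
  H = 58
  M = 235 − 75 + 3·58 = 334
  X = 10 − 5·75 + 58 + 6·334 = 1697
  S = 177 + 5·75 − 5·334 − 1697 (−21 from intervention) = -2836
  E = 141 + 2·58 + 6·1697 − 3·(-2836) = 18947
Policy B (M := 52):
  J = 75
  H = 58
  M = 52
  X = 10 − 5·75 + 58 + 6·52 = 5
  S = 177 + 5·75 − 5·52 − 5 = 287
  E = 141 + 2·58 + 6·5 − 3·287 = -574
Policy C (M := 0):
  J = 75
  H = 58
  M = 0
  X = 10 − 5·75 + 58 + 6·0 = -307
  S = 177 + 5·75 − 5·0 − (-307) = 859
  E = 141 + 2·58 + 6·(-307) − 3·859 = -4162
Comparing — Policy A: E=18947, Policy B: E=-574, Policy C: E=-4162. Lowest is -4162 (Policy C).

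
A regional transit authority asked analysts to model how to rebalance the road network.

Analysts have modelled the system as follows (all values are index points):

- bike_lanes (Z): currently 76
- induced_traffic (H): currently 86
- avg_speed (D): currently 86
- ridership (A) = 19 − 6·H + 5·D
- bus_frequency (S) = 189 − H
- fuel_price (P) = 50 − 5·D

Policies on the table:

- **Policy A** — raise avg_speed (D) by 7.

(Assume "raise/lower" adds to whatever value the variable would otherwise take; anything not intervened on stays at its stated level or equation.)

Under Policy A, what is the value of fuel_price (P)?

-415

Policy A (D + 7):
  D = 86 + 7 = 93
  P = 50 − 5·93 = -415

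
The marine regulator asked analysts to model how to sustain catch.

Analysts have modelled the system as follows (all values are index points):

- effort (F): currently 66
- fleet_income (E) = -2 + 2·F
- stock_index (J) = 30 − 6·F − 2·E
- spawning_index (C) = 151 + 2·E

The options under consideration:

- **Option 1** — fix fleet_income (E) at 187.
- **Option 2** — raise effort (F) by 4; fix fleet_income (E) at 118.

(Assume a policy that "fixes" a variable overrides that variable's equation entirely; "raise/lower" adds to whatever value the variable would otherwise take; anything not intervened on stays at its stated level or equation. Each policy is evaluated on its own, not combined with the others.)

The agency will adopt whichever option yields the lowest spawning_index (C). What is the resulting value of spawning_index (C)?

387

Option 1 (E := 187):
  F = 66
  E = 187
  C = 151 + 2·187 = 525
Option 2 (F + 4, E := 118):
  F = 66 + 4 = 70
  E = 118
  C = 151 + 2·118 = 387
Comparing — Option 1: C=525, Option 2: C=387. Lowest is 387 (Option 2).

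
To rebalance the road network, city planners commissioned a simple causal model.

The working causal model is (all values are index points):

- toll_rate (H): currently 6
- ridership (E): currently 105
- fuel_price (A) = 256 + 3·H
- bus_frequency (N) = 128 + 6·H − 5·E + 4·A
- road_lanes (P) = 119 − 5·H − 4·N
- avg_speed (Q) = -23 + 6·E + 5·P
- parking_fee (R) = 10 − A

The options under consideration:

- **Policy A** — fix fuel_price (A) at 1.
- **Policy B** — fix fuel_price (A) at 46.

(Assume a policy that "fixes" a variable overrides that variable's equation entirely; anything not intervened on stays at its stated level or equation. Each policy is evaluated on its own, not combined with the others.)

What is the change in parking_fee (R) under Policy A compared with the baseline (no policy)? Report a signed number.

Baseline:
  H = 6
  A = 256 + 3·6 = 274
  R = 10 − 274 = -264
Policy A (A := 1):
  H = 6
  A = 1
  R = 10 − 1 = 9
Change in R: 9 − (-264) = 273

273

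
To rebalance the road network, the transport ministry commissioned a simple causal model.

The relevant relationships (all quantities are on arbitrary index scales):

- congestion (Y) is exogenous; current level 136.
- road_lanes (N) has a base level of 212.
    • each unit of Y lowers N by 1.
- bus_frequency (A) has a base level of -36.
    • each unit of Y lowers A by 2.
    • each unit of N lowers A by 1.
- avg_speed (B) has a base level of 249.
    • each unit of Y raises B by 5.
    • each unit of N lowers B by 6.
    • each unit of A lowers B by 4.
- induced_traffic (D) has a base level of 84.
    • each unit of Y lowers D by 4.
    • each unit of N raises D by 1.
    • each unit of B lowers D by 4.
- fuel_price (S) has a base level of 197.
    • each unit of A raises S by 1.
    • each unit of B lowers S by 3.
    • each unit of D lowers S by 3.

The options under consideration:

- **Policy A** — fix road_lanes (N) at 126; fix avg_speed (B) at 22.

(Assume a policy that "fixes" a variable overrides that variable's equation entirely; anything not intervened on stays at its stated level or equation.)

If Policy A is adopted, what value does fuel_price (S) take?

Policy A (N := 126, B := 22):
  Y = 136
  N = 126
  A = -36 − 2·136 − 126 = -434
  B = 22
  D = 84 − 4·136 + 126 − 4·22 = -422
  S = 197 + (-434) − 3·22 − 3·(-422) = 963

963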